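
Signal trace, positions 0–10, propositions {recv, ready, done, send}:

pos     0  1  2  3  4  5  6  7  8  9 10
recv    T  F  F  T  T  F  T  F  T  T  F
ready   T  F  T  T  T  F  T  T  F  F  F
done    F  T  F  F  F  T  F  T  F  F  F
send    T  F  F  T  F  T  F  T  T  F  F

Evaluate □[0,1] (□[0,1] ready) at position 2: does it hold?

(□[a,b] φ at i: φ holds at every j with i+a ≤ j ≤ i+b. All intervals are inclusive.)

Holds

Check □[0,1] ready at every j in [2,3]:
  j=2: holds on [2,3]
  j=3: holds on [3,4]
All positions satisfy it → formula holds.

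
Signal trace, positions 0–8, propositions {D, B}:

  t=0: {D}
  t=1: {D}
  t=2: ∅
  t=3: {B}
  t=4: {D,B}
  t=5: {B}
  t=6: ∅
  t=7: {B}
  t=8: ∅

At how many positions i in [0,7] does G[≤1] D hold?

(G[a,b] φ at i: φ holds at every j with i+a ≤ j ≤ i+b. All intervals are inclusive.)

Evaluate at each i in [0,7]:
  i=0: ✓ (all of [0,1])
  i=1: ✗ (fails at j=2)
  i=2: ✗ (fails at j=2)
  i=3: ✗ (fails at j=3)
  i=4: ✗ (fails at j=5)
  i=5: ✗ (fails at j=5)
  i=6: ✗ (fails at j=6)
  i=7: ✗ (fails at j=7)
Positions where it holds: {0} → 1.

1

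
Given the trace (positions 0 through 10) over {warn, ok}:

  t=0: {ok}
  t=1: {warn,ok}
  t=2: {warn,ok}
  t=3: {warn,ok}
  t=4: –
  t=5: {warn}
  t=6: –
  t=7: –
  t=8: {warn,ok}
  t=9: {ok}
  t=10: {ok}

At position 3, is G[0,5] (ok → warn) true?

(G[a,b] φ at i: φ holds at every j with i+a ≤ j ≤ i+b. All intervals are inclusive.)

True

Check (ok → warn) at every j in [3,8]:
  j=3: antecedent true; consequent true → ✓
  j=4: antecedent false → ✓
  j=5: antecedent false → ✓
  j=6: antecedent false → ✓
  j=7: antecedent false → ✓
  j=8: antecedent true; consequent true → ✓
All positions satisfy it → formula holds.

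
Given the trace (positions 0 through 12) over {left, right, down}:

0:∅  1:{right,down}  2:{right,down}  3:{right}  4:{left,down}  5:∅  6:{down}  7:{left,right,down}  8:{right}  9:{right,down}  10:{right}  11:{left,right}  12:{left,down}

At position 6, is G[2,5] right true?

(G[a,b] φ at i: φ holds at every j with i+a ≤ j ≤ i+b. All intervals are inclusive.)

True

Check right at every j in [8,11]:
  j=8: true
  j=9: true
  j=10: true
  j=11: true
All positions satisfy it → formula holds.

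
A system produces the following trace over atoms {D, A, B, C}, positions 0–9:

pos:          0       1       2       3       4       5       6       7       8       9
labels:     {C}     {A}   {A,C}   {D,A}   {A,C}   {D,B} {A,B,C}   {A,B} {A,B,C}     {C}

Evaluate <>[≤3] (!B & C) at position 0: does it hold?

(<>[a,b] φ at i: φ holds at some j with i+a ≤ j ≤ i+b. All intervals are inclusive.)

Yes

Check (!B & C) at each j in [0,3]:
  j=0: true
  j=1: false
  j=2: true
  j=3: false
Found at j=0 → formula holds.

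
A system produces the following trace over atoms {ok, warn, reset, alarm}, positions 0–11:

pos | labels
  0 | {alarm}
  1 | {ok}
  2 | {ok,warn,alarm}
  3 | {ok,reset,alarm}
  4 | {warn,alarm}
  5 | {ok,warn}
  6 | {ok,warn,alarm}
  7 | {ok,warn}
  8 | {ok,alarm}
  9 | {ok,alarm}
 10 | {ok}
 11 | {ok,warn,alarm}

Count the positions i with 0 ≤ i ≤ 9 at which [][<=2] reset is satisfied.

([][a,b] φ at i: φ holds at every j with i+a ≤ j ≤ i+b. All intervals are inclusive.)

0

Evaluate at each i in [0,9]:
  i=0: ✗ (fails at j=0)
  i=1: ✗ (fails at j=1)
  i=2: ✗ (fails at j=2)
  i=3: ✗ (fails at j=4)
  i=4: ✗ (fails at j=4)
  i=5: ✗ (fails at j=5)
  i=6: ✗ (fails at j=6)
  i=7: ✗ (fails at j=7)
  i=8: ✗ (fails at j=8)
  i=9: ✗ (fails at j=9)
Positions where it holds: {} → 0.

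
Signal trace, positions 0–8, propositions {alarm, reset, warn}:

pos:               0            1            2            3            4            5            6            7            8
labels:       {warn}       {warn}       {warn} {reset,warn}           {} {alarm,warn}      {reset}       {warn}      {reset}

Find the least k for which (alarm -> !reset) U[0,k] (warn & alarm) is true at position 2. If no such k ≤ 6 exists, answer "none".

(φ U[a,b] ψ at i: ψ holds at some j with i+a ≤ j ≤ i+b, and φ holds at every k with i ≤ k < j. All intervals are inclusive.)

Need earliest j ≥ 2 with (warn & alarm), and (alarm -> !reset) at every k in [2,j-1].
  j=2: rhs fails.
  j=3: rhs fails.
  j=4: rhs fails.
  j=5: rhs holds; lhs holds on [2,4]. k = 3.

3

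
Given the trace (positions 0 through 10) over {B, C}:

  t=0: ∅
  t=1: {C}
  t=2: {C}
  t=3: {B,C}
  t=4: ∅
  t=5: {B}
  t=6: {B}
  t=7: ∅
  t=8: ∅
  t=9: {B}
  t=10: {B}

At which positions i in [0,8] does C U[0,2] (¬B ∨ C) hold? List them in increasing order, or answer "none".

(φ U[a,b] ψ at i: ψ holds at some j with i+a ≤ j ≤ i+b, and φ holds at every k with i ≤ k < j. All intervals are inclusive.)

Evaluate at each i in [0,8]:
  i=0: ✓ (rhs at j=0)
  i=1: ✓ (rhs at j=1)
  i=2: ✓ (rhs at j=2)
  i=3: ✓ (rhs at j=3)
  i=4: ✓ (rhs at j=4)
  i=5: ✗ (lhs fails at k=5 before rhs at j=7)
  i=6: ✗ (lhs fails at k=6 before rhs at j=7)
  i=7: ✓ (rhs at j=7)
  i=8: ✓ (rhs at j=8)

0, 1, 2, 3, 4, 7, 8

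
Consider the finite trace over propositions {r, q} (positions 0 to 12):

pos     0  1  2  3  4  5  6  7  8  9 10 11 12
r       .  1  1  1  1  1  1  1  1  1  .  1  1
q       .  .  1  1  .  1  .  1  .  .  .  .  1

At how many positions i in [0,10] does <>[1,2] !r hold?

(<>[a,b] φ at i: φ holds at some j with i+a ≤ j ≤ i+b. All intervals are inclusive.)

2

Evaluate at each i in [0,10]:
  i=0: ✗ (none in [1,2])
  i=1: ✗ (none in [2,3])
  i=2: ✗ (none in [3,4])
  i=3: ✗ (none in [4,5])
  i=4: ✗ (none in [5,6])
  i=5: ✗ (none in [6,7])
  i=6: ✗ (none in [7,8])
  i=7: ✗ (none in [8,9])
  i=8: ✓ (witness j=10)
  i=9: ✓ (witness j=10)
  i=10: ✗ (none in [11,12])
Positions where it holds: {8, 9} → 2.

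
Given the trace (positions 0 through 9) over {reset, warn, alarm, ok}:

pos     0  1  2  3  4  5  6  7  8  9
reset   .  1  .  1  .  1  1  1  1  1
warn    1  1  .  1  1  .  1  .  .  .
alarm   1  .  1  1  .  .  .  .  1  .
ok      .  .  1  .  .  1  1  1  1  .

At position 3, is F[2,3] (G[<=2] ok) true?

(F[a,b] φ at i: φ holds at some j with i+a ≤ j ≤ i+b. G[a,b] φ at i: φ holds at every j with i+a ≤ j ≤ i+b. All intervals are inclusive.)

Yes

Check G[<=2] ok at each j in [5,6]:
  j=5: holds on [5,7]
  j=6: holds on [6,8]
Found at j=5 → formula holds.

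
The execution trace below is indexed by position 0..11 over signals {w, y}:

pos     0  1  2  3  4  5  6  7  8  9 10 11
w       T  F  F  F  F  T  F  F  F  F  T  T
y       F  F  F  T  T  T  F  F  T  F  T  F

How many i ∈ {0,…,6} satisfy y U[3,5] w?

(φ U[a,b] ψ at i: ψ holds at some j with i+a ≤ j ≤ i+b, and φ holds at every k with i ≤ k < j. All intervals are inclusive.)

0

Evaluate at each i in [0,6]:
  i=0: ✗ (lhs fails at k=0 before rhs at j=5)
  i=1: ✗ (lhs fails at k=1 before rhs at j=5)
  i=2: ✗ (lhs fails at k=2 before rhs at j=5)
  i=3: ✗ (no rhs in [6,8])
  i=4: ✗ (no rhs in [7,9])
  i=5: ✗ (lhs fails at k=6 before rhs at j=10)
  i=6: ✗ (lhs fails at k=6 before rhs at j=10)
Positions where it holds: {} → 0.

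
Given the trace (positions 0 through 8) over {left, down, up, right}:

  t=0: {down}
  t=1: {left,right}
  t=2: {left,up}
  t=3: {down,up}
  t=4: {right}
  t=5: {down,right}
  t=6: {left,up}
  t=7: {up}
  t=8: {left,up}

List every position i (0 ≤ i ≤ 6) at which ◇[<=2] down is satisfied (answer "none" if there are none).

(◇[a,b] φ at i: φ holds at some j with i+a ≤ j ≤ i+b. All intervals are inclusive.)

0, 1, 2, 3, 4, 5

Evaluate at each i in [0,6]:
  i=0: ✓ (witness j=0)
  i=1: ✓ (witness j=3)
  i=2: ✓ (witness j=3)
  i=3: ✓ (witness j=3)
  i=4: ✓ (witness j=5)
  i=5: ✓ (witness j=5)
  i=6: ✗ (none in [6,8])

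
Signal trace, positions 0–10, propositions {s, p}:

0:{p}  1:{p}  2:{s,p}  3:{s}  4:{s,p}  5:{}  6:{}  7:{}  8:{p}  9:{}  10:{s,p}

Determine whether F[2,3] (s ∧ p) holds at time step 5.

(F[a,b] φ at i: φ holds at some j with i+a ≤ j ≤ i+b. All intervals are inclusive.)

Check (s ∧ p) at each j in [7,8]:
  j=7: false
  j=8: false
No position in the window satisfies it → formula fails.

No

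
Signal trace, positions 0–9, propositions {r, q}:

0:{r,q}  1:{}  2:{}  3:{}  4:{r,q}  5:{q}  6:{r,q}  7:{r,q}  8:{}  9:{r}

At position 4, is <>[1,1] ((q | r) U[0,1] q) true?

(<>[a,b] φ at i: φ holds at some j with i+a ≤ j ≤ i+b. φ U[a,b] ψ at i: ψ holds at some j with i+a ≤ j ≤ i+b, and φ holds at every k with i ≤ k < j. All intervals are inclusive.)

Check ((q | r) U[0,1] q) at each j in [5,5]:
  j=5: holds
Found at j=5 → formula holds.

Holds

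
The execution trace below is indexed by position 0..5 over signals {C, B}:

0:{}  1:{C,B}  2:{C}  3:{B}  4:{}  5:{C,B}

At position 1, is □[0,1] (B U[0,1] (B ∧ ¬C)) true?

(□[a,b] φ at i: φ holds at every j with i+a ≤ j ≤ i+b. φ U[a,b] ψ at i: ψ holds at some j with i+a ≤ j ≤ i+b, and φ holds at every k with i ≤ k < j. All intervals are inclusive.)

No

Check (B U[0,1] (B ∧ ¬C)) at every j in [1,2]:
  j=1: fails
  j=2: fails
Fails at j=1 → formula fails.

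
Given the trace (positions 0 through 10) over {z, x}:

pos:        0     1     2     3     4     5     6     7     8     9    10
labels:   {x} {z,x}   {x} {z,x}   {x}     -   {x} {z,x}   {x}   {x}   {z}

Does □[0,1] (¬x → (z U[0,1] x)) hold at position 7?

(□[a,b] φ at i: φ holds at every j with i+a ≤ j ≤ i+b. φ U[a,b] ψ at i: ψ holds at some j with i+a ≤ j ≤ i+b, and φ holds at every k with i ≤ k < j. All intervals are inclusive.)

Check (¬x → (z U[0,1] x)) at every j in [7,8]:
  j=7: antecedent false → ✓
  j=8: antecedent false → ✓
All positions satisfy it → formula holds.

True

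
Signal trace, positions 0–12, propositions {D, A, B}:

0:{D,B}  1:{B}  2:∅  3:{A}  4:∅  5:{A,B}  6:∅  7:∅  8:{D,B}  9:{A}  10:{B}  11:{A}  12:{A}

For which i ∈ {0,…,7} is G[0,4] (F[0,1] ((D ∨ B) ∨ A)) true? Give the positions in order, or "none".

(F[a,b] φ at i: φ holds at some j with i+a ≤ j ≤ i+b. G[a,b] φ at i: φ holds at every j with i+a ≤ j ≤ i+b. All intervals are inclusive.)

Evaluate at each i in [0,7]:
  i=0: ✓ (all of [0,4])
  i=1: ✓ (all of [1,5])
  i=2: ✗ (fails at j=6)
  i=3: ✗ (fails at j=6)
  i=4: ✗ (fails at j=6)
  i=5: ✗ (fails at j=6)
  i=6: ✗ (fails at j=6)
  i=7: ✓ (all of [7,11])

0, 1, 7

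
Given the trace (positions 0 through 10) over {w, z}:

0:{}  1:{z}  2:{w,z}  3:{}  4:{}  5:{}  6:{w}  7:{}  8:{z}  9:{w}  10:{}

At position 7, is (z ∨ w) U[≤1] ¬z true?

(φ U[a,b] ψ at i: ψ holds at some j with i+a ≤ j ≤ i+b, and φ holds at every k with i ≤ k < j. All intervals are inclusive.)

Yes

Need some j in [7,8] with ¬z, and (z ∨ w) at every k in [7,j-1].
  j=7: ¬z holds; no prefix to check → satisfied.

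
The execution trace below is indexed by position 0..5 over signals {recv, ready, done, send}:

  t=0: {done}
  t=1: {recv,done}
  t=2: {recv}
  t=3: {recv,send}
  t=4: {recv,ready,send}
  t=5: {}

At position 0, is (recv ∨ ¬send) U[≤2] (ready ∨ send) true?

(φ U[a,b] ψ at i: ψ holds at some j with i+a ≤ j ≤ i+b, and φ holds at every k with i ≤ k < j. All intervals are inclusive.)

Need some j in [0,2] with (ready ∨ send), and (recv ∨ ¬send) at every k in [0,j-1].
  j=0: (ready ∨ send) false.
  j=1: (ready ∨ send) false.
  j=2: (ready ∨ send) false.
No j in the window works → until fails.

Does not hold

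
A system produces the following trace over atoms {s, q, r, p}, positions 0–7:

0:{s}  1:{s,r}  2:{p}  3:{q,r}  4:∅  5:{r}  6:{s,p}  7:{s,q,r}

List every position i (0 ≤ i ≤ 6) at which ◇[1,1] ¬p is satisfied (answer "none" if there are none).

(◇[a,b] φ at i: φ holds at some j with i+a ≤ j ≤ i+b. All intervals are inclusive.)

0, 2, 3, 4, 6

Evaluate at each i in [0,6]:
  i=0: ✓ (witness j=1)
  i=1: ✗ (none in [2,2])
  i=2: ✓ (witness j=3)
  i=3: ✓ (witness j=4)
  i=4: ✓ (witness j=5)
  i=5: ✗ (none in [6,6])
  i=6: ✓ (witness j=7)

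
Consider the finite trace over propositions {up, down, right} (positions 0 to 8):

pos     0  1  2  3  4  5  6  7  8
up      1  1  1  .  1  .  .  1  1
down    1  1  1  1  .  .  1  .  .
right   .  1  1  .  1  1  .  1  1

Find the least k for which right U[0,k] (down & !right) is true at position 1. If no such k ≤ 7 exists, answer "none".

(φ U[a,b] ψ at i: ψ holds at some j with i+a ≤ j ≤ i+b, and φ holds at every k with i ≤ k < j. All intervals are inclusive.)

Need earliest j ≥ 1 with (down & !right), and right at every k in [1,j-1].
  j=1: rhs fails.
  j=2: rhs fails.
  j=3: rhs holds; lhs holds on [1,2]. k = 2.

2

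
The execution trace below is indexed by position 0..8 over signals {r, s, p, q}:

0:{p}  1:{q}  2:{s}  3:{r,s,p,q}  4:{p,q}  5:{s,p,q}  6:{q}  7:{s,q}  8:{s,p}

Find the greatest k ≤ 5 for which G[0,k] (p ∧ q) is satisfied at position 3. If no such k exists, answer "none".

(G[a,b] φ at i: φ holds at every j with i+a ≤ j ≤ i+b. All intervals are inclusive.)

2

(p ∧ q) must hold from j=3 onward; find where it first fails.
  j=3: holds
  j=4: holds
  j=5: holds
  j=6: fails
Holds on [3,5], so largest k = 2.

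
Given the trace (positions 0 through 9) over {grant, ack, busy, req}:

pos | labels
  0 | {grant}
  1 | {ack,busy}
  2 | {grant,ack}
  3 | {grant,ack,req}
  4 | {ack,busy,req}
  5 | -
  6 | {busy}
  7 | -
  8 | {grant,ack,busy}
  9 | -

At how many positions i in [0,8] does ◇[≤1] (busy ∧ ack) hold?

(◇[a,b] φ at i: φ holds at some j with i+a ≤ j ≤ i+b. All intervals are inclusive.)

Evaluate at each i in [0,8]:
  i=0: ✓ (witness j=1)
  i=1: ✓ (witness j=1)
  i=2: ✗ (none in [2,3])
  i=3: ✓ (witness j=4)
  i=4: ✓ (witness j=4)
  i=5: ✗ (none in [5,6])
  i=6: ✗ (none in [6,7])
  i=7: ✓ (witness j=8)
  i=8: ✓ (witness j=8)
Positions where it holds: {0, 1, 3, 4, 7, 8} → 6.

6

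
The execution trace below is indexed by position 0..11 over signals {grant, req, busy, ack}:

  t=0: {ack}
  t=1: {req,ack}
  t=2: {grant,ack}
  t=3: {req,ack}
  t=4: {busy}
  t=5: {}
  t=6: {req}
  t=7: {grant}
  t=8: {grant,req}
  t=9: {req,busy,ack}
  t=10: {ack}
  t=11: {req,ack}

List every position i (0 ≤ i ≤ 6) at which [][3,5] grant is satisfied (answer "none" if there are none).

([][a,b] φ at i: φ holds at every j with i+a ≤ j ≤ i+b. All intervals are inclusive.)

none

Evaluate at each i in [0,6]:
  i=0: ✗ (fails at j=3)
  i=1: ✗ (fails at j=4)
  i=2: ✗ (fails at j=5)
  i=3: ✗ (fails at j=6)
  i=4: ✗ (fails at j=9)
  i=5: ✗ (fails at j=9)
  i=6: ✗ (fails at j=9)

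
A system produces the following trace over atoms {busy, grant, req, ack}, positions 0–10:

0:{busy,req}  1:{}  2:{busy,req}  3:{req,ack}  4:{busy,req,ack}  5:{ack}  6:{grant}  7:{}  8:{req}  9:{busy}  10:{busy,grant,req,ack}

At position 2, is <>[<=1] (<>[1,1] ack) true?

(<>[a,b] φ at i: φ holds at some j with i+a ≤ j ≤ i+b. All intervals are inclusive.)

Check <>[1,1] ack at each j in [2,3]:
  j=2: holds (witness at 3)
  j=3: holds (witness at 4)
Found at j=2 → formula holds.

Yes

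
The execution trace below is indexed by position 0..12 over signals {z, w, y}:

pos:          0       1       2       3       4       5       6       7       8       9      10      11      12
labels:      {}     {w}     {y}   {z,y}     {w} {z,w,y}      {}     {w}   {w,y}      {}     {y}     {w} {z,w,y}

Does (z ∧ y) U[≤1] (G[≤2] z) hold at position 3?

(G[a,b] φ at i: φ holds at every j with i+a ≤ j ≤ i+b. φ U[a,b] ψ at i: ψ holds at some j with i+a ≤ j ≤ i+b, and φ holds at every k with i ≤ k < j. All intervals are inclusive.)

Need some j in [3,4] with G[≤2] z, and (z ∧ y) at every k in [3,j-1].
  j=3: G[≤2] z — fails at 4.
  j=4: G[≤2] z — fails at 4.
No j in the window works → until fails.

Does not hold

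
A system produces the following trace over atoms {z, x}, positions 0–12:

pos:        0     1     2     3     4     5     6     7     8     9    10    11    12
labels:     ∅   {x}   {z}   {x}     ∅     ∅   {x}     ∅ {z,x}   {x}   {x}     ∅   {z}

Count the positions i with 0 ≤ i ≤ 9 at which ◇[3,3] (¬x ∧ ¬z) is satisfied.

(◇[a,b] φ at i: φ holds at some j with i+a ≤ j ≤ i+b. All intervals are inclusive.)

4

Evaluate at each i in [0,9]:
  i=0: ✗ (none in [3,3])
  i=1: ✓ (witness j=4)
  i=2: ✓ (witness j=5)
  i=3: ✗ (none in [6,6])
  i=4: ✓ (witness j=7)
  i=5: ✗ (none in [8,8])
  i=6: ✗ (none in [9,9])
  i=7: ✗ (none in [10,10])
  i=8: ✓ (witness j=11)
  i=9: ✗ (none in [12,12])
Positions where it holds: {1, 2, 4, 8} → 4.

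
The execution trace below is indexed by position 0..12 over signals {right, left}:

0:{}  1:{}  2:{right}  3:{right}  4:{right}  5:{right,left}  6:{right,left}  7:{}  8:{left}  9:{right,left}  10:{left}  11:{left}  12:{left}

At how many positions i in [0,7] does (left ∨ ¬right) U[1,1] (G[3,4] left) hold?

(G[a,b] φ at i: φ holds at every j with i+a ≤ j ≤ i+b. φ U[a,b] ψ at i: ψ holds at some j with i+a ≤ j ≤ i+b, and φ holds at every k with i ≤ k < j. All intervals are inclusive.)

Evaluate at each i in [0,7]:
  i=0: ✗ (no rhs in [1,1])
  i=1: ✓ (rhs at j=2; lhs holds on [1,1])
  i=2: ✗ (no rhs in [3,3])
  i=3: ✗ (no rhs in [4,4])
  i=4: ✗ (lhs fails at k=4 before rhs at j=5)
  i=5: ✓ (rhs at j=6; lhs holds on [5,5])
  i=6: ✓ (rhs at j=7; lhs holds on [6,6])
  i=7: ✓ (rhs at j=8; lhs holds on [7,7])
Positions where it holds: {1, 5, 6, 7} → 4.

4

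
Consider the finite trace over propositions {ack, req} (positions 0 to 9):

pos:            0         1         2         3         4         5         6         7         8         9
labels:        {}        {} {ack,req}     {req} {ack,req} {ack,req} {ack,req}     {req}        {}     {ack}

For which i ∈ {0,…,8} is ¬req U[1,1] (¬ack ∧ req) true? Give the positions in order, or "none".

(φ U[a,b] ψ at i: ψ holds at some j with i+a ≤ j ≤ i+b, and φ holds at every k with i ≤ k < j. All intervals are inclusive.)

none

Evaluate at each i in [0,8]:
  i=0: ✗ (no rhs in [1,1])
  i=1: ✗ (no rhs in [2,2])
  i=2: ✗ (lhs fails at k=2 before rhs at j=3)
  i=3: ✗ (no rhs in [4,4])
  i=4: ✗ (no rhs in [5,5])
  i=5: ✗ (no rhs in [6,6])
  i=6: ✗ (lhs fails at k=6 before rhs at j=7)
  i=7: ✗ (no rhs in [8,8])
  i=8: ✗ (no rhs in [9,9])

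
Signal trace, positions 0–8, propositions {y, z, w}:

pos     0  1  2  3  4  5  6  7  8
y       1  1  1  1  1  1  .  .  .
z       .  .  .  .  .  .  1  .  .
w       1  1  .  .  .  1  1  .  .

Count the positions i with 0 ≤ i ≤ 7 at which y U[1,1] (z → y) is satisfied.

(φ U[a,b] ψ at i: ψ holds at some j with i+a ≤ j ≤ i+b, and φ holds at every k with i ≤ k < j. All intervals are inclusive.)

Evaluate at each i in [0,7]:
  i=0: ✓ (rhs at j=1; lhs holds on [0,0])
  i=1: ✓ (rhs at j=2; lhs holds on [1,1])
  i=2: ✓ (rhs at j=3; lhs holds on [2,2])
  i=3: ✓ (rhs at j=4; lhs holds on [3,3])
  i=4: ✓ (rhs at j=5; lhs holds on [4,4])
  i=5: ✗ (no rhs in [6,6])
  i=6: ✗ (lhs fails at k=6 before rhs at j=7)
  i=7: ✗ (lhs fails at k=7 before rhs at j=8)
Positions where it holds: {0, 1, 2, 3, 4} → 5.

5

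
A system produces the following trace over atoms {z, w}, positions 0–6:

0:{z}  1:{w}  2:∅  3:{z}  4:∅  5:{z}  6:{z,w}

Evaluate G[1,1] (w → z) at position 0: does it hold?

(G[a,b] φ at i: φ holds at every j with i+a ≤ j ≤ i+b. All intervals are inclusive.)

No

Check (w → z) at every j in [1,1]:
  j=1: antecedent true; consequent false → ✗
Fails at j=1 → formula fails.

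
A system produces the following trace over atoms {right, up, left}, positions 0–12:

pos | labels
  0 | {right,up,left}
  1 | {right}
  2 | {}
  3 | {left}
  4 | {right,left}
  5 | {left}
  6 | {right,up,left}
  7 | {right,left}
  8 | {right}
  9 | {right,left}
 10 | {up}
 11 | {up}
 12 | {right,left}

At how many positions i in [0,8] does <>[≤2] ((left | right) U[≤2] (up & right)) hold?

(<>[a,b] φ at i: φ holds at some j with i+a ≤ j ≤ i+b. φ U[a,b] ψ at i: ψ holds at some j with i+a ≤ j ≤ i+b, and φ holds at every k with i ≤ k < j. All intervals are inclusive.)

Evaluate at each i in [0,8]:
  i=0: ✓ (witness j=0)
  i=1: ✗ (none in [1,3])
  i=2: ✓ (witness j=4)
  i=3: ✓ (witness j=4)
  i=4: ✓ (witness j=4)
  i=5: ✓ (witness j=5)
  i=6: ✓ (witness j=6)
  i=7: ✗ (none in [7,9])
  i=8: ✗ (none in [8,10])
Positions where it holds: {0, 2, 3, 4, 5, 6} → 6.

6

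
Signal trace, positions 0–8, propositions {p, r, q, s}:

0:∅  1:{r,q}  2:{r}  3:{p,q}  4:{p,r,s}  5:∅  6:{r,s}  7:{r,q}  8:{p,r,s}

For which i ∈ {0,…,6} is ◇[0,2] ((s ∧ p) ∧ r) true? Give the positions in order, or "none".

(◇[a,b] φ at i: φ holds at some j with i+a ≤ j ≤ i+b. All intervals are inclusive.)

2, 3, 4, 6

Evaluate at each i in [0,6]:
  i=0: ✗ (none in [0,2])
  i=1: ✗ (none in [1,3])
  i=2: ✓ (witness j=4)
  i=3: ✓ (witness j=4)
  i=4: ✓ (witness j=4)
  i=5: ✗ (none in [5,7])
  i=6: ✓ (witness j=8)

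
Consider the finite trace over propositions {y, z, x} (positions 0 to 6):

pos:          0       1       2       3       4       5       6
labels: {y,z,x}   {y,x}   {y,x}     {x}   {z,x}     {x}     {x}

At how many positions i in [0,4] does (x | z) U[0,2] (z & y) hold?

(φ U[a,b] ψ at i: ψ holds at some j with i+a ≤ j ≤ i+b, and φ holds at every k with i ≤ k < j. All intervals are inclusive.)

Evaluate at each i in [0,4]:
  i=0: ✓ (rhs at j=0)
  i=1: ✗ (no rhs in [1,3])
  i=2: ✗ (no rhs in [2,4])
  i=3: ✗ (no rhs in [3,5])
  i=4: ✗ (no rhs in [4,6])
Positions where it holds: {0} → 1.

1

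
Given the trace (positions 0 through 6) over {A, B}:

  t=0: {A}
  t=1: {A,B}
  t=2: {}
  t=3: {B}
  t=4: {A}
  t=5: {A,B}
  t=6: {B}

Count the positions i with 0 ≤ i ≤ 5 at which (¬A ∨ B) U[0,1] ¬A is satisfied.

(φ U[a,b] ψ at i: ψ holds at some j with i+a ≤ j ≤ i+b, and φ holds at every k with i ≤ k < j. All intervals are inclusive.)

4

Evaluate at each i in [0,5]:
  i=0: ✗ (no rhs in [0,1])
  i=1: ✓ (rhs at j=2; lhs holds on [1,1])
  i=2: ✓ (rhs at j=2)
  i=3: ✓ (rhs at j=3)
  i=4: ✗ (no rhs in [4,5])
  i=5: ✓ (rhs at j=6; lhs holds on [5,5])
Positions where it holds: {1, 2, 3, 5} → 4.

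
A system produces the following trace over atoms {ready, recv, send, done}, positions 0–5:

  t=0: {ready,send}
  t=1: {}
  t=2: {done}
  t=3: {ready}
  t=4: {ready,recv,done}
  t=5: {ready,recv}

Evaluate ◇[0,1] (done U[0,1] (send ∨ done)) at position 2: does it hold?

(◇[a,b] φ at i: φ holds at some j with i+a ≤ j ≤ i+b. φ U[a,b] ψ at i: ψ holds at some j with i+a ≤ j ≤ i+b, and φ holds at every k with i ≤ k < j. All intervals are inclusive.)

Check (done U[0,1] (send ∨ done)) at each j in [2,3]:
  j=2: holds
  j=3: fails
Found at j=2 → formula holds.

Yes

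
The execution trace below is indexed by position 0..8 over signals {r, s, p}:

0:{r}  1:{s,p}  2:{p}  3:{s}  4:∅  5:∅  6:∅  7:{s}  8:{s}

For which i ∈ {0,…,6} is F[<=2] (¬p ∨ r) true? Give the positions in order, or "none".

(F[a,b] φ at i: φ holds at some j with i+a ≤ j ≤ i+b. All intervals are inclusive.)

Evaluate at each i in [0,6]:
  i=0: ✓ (witness j=0)
  i=1: ✓ (witness j=3)
  i=2: ✓ (witness j=3)
  i=3: ✓ (witness j=3)
  i=4: ✓ (witness j=4)
  i=5: ✓ (witness j=5)
  i=6: ✓ (witness j=6)

0, 1, 2, 3, 4, 5, 6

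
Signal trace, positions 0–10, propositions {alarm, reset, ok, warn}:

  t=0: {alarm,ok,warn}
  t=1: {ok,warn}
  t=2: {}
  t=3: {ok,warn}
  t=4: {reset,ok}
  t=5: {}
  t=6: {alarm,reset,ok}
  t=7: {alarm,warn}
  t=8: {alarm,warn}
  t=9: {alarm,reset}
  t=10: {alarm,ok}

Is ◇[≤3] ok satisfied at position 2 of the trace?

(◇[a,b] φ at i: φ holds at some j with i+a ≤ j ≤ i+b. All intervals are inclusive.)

Check ok at each j in [2,5]:
  j=2: false
  j=3: true
  j=4: true
  j=5: false
Found at j=3 → formula holds.

Holds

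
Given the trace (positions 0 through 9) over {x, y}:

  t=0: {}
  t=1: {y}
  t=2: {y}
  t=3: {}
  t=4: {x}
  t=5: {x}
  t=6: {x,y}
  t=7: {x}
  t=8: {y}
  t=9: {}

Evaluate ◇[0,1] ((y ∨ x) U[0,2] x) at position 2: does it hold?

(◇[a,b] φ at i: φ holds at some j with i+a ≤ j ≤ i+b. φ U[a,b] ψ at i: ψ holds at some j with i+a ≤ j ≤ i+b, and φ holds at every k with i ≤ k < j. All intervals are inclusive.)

Check ((y ∨ x) U[0,2] x) at each j in [2,3]:
  j=2: fails
  j=3: fails
No position in the window satisfies it → formula fails.

No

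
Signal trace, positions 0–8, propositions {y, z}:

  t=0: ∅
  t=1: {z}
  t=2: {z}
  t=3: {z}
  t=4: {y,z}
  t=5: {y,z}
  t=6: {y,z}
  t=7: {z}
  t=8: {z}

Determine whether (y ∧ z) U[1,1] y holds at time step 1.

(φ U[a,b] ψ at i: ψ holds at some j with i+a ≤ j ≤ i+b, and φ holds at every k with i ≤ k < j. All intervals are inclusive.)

Need some j in [2,2] with y, and (y ∧ z) at every k in [1,j-1].
  j=2: y false.
No j in the window works → until fails.

Does not hold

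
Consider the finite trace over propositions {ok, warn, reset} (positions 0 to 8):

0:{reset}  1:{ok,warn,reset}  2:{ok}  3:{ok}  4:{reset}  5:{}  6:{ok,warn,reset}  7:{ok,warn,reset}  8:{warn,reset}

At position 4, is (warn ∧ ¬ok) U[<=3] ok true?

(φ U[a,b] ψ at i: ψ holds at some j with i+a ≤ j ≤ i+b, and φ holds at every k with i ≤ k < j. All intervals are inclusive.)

No

Need some j in [4,7] with ok, and (warn ∧ ¬ok) at every k in [4,j-1].
  j=4: ok false.
  j=5: ok false.
  j=6: ok holds, but (warn ∧ ¬ok) fails at k=4 → not this j.
  j=7: ok holds, but (warn ∧ ¬ok) fails at k=4 → not this j.
No j in the window works → until fails.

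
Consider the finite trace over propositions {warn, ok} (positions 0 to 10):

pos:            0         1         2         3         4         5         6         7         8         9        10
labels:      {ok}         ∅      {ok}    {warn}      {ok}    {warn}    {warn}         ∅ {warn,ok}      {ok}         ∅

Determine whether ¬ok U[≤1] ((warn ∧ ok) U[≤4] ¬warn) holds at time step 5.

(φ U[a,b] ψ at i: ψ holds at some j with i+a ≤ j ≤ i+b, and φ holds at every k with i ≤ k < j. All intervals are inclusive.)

Need some j in [5,6] with ((warn ∧ ok) U[≤4] ¬warn), and ¬ok at every k in [5,j-1].
  j=5: ((warn ∧ ok) U[≤4] ¬warn) — fails.
  j=6: ((warn ∧ ok) U[≤4] ¬warn) — fails.
No j in the window works → until fails.

Does not hold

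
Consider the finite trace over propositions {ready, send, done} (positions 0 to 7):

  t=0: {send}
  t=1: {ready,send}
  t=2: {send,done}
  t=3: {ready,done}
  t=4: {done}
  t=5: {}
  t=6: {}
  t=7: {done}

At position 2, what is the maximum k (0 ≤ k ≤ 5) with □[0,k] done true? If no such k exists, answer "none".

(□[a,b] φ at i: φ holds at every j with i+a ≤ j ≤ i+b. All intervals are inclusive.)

done must hold from j=2 onward; find where it first fails.
  j=2: holds
  j=3: holds
  j=4: holds
  j=5: fails
Holds on [2,4], so largest k = 2.

2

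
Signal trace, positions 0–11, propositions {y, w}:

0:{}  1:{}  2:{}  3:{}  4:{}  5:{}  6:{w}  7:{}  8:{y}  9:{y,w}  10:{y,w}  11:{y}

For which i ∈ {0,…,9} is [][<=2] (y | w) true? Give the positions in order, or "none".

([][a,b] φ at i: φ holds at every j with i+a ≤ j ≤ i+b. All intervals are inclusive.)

Evaluate at each i in [0,9]:
  i=0: ✗ (fails at j=0)
  i=1: ✗ (fails at j=1)
  i=2: ✗ (fails at j=2)
  i=3: ✗ (fails at j=3)
  i=4: ✗ (fails at j=4)
  i=5: ✗ (fails at j=5)
  i=6: ✗ (fails at j=7)
  i=7: ✗ (fails at j=7)
  i=8: ✓ (all of [8,10])
  i=9: ✓ (all of [9,11])

8, 9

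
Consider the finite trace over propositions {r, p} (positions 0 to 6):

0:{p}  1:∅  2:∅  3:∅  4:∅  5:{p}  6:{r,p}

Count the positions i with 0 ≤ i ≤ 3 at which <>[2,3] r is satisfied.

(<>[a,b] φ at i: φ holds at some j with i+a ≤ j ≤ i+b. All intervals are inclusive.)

1

Evaluate at each i in [0,3]:
  i=0: ✗ (none in [2,3])
  i=1: ✗ (none in [3,4])
  i=2: ✗ (none in [4,5])
  i=3: ✓ (witness j=6)
Positions where it holds: {3} → 1.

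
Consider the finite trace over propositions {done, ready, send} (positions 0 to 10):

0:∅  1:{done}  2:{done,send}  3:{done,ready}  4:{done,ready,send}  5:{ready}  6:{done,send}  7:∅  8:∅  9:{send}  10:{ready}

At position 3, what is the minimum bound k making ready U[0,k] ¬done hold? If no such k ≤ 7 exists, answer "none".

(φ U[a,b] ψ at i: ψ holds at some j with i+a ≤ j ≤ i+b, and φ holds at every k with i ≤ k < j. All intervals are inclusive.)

2

Need earliest j ≥ 3 with ¬done, and ready at every k in [3,j-1].
  j=3: rhs fails.
  j=4: rhs fails.
  j=5: rhs holds; lhs holds on [3,4]. k = 2.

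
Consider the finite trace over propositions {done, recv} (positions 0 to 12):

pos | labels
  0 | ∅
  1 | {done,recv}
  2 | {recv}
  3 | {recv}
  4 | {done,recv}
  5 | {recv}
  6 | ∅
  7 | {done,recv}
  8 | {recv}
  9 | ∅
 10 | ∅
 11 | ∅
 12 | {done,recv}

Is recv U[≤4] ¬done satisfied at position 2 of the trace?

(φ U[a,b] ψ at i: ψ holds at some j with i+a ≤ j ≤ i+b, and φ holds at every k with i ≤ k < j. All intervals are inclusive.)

Need some j in [2,6] with ¬done, and recv at every k in [2,j-1].
  j=2: ¬done holds; no prefix to check → satisfied.

True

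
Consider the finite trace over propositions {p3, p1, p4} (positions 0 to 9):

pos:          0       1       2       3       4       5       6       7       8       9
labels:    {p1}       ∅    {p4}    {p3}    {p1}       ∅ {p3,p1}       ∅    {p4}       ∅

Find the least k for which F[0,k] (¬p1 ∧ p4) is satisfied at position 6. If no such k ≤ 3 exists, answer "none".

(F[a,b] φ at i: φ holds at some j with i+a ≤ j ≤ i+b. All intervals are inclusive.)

Scan j = 6,7,… for (¬p1 ∧ p4):
  j=6: fails
  j=7: fails
  j=8: holds
First hit at j=8, so smallest k = 8-6 = 2.

2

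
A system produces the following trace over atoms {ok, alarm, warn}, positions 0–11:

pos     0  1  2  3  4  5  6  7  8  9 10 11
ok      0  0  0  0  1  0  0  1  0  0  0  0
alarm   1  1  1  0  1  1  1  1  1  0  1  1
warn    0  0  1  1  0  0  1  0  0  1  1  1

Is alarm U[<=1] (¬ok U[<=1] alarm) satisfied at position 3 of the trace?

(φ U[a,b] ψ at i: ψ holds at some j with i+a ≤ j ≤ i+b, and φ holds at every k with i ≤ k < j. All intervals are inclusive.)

Yes

Need some j in [3,4] with (¬ok U[<=1] alarm), and alarm at every k in [3,j-1].
  j=3: (¬ok U[<=1] alarm) holds; no prefix to check → satisfied.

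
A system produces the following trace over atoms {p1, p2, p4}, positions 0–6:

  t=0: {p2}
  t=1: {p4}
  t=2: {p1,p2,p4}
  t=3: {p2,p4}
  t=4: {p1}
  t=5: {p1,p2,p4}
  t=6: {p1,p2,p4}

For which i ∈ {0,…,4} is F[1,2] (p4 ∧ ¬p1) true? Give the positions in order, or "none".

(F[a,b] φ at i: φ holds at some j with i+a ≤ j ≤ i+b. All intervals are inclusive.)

0, 1, 2

Evaluate at each i in [0,4]:
  i=0: ✓ (witness j=1)
  i=1: ✓ (witness j=3)
  i=2: ✓ (witness j=3)
  i=3: ✗ (none in [4,5])
  i=4: ✗ (none in [5,6])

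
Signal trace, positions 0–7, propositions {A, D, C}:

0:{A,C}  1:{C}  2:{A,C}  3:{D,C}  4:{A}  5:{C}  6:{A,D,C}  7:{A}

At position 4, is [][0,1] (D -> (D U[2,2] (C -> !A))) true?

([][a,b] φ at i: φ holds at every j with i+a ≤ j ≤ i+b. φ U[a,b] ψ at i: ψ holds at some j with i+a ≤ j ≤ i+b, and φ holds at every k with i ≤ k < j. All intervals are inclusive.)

Check (D -> (D U[2,2] (C -> !A))) at every j in [4,5]:
  j=4: antecedent false → ✓
  j=5: antecedent false → ✓
All positions satisfy it → formula holds.

True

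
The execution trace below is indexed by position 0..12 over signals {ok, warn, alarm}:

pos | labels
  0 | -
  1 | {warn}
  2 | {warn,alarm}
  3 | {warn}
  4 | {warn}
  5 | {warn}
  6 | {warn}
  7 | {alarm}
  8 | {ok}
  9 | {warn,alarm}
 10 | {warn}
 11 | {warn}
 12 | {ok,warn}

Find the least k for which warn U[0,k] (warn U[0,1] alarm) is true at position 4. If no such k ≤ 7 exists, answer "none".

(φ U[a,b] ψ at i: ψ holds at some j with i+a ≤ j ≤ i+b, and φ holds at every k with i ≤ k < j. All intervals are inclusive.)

Need earliest j ≥ 4 with (warn U[0,1] alarm), and warn at every k in [4,j-1].
  j=4: rhs fails.
  j=5: rhs fails.
  j=6: rhs holds; lhs holds on [4,5]. k = 2.

2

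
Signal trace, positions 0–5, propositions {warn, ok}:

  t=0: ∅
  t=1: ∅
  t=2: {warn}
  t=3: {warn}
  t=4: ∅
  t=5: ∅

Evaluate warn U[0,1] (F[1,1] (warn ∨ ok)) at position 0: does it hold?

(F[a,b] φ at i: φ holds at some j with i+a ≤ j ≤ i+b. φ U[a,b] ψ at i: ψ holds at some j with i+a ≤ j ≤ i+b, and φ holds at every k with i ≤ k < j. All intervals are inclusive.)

Need some j in [0,1] with F[1,1] (warn ∨ ok), and warn at every k in [0,j-1].
  j=0: F[1,1] (warn ∨ ok) — fails (none in [1,1]).
  j=1: F[1,1] (warn ∨ ok) holds, but warn fails at k=0 → not this j.
No j in the window works → until fails.

False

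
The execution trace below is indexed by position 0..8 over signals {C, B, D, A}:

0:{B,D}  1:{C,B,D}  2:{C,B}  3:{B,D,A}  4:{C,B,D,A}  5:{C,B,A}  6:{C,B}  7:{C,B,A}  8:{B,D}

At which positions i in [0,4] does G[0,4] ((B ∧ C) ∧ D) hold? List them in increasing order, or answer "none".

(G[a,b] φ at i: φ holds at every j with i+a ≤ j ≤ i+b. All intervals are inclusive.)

Evaluate at each i in [0,4]:
  i=0: ✗ (fails at j=0)
  i=1: ✗ (fails at j=2)
  i=2: ✗ (fails at j=2)
  i=3: ✗ (fails at j=3)
  i=4: ✗ (fails at j=5)

none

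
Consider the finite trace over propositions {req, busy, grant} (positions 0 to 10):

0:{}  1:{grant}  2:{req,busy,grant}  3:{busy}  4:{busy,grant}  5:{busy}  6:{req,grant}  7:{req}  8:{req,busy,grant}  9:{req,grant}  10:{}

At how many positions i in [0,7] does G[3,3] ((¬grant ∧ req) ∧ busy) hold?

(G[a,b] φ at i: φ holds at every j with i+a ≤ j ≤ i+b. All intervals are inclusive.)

0

Evaluate at each i in [0,7]:
  i=0: ✗ (fails at j=3)
  i=1: ✗ (fails at j=4)
  i=2: ✗ (fails at j=5)
  i=3: ✗ (fails at j=6)
  i=4: ✗ (fails at j=7)
  i=5: ✗ (fails at j=8)
  i=6: ✗ (fails at j=9)
  i=7: ✗ (fails at j=10)
Positions where it holds: {} → 0.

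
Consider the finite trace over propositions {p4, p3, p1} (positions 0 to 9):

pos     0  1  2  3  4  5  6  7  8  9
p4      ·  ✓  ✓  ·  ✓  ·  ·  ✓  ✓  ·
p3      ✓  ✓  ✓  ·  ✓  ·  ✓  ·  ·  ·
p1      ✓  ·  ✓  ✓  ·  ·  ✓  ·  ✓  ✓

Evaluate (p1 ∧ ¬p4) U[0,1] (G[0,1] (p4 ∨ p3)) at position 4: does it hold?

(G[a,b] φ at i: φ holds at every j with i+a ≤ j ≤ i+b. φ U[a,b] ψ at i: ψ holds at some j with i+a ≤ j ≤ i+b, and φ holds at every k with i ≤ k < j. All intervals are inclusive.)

Need some j in [4,5] with G[0,1] (p4 ∨ p3), and (p1 ∧ ¬p4) at every k in [4,j-1].
  j=4: G[0,1] (p4 ∨ p3) — fails at 5.
  j=5: G[0,1] (p4 ∨ p3) — fails at 5.
No j in the window works → until fails.

False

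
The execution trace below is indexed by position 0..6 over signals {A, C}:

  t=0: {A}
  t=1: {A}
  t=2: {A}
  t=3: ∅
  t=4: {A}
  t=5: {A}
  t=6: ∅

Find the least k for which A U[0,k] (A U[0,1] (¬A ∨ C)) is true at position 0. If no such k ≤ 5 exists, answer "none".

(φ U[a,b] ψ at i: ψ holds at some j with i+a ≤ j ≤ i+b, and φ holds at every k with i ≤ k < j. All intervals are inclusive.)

2

Need earliest j ≥ 0 with (A U[0,1] (¬A ∨ C)), and A at every k in [0,j-1].
  j=0: rhs fails.
  j=1: rhs fails.
  j=2: rhs holds; lhs holds on [0,1]. k = 2.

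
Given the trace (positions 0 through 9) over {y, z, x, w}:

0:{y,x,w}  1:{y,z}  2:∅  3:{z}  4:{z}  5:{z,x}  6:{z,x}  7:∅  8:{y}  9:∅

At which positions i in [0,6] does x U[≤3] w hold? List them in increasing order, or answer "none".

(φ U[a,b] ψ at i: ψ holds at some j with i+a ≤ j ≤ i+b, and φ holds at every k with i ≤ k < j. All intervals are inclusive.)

Evaluate at each i in [0,6]:
  i=0: ✓ (rhs at j=0)
  i=1: ✗ (no rhs in [1,4])
  i=2: ✗ (no rhs in [2,5])
  i=3: ✗ (no rhs in [3,6])
  i=4: ✗ (no rhs in [4,7])
  i=5: ✗ (no rhs in [5,8])
  i=6: ✗ (no rhs in [6,9])

0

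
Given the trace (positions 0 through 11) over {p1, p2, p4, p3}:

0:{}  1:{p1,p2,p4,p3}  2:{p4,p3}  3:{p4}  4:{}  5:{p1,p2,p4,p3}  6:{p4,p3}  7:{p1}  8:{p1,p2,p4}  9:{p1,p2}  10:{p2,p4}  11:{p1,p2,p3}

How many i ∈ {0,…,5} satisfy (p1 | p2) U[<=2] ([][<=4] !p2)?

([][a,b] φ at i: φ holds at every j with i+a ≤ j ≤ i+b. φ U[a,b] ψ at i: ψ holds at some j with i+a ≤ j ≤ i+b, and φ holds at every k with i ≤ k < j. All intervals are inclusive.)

Evaluate at each i in [0,5]:
  i=0: ✗ (no rhs in [0,2])
  i=1: ✗ (no rhs in [1,3])
  i=2: ✗ (no rhs in [2,4])
  i=3: ✗ (no rhs in [3,5])
  i=4: ✗ (no rhs in [4,6])
  i=5: ✗ (no rhs in [5,7])
Positions where it holds: {} → 0.

0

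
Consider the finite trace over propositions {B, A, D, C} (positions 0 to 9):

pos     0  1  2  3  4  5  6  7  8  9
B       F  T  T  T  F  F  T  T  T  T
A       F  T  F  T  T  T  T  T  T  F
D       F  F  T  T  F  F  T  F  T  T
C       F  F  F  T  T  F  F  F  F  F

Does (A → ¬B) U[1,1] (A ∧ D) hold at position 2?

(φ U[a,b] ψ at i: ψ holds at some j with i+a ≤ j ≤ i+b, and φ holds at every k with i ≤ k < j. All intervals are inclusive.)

Holds

Need some j in [3,3] with (A ∧ D), and (A → ¬B) at every k in [2,j-1].
  j=3: (A ∧ D) holds; (A → ¬B) holds at every k in [2,2] → satisfied.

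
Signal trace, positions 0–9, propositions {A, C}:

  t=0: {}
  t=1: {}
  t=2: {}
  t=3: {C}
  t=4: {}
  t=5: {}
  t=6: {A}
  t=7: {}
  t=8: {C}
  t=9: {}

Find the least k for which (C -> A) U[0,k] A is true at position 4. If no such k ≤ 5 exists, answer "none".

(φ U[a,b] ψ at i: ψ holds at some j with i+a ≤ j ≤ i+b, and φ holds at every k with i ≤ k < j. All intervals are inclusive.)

2

Need earliest j ≥ 4 with A, and (C -> A) at every k in [4,j-1].
  j=4: rhs fails.
  j=5: rhs fails.
  j=6: rhs holds; lhs holds on [4,5]. k = 2.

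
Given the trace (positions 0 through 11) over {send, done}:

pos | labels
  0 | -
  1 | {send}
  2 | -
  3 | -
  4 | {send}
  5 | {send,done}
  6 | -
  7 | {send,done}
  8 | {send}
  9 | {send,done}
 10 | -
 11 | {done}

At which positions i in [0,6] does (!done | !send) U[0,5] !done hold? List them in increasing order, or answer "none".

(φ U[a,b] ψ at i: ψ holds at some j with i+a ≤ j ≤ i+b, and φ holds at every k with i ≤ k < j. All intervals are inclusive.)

Evaluate at each i in [0,6]:
  i=0: ✓ (rhs at j=0)
  i=1: ✓ (rhs at j=1)
  i=2: ✓ (rhs at j=2)
  i=3: ✓ (rhs at j=3)
  i=4: ✓ (rhs at j=4)
  i=5: ✗ (lhs fails at k=5 before rhs at j=6)
  i=6: ✓ (rhs at j=6)

0, 1, 2, 3, 4, 6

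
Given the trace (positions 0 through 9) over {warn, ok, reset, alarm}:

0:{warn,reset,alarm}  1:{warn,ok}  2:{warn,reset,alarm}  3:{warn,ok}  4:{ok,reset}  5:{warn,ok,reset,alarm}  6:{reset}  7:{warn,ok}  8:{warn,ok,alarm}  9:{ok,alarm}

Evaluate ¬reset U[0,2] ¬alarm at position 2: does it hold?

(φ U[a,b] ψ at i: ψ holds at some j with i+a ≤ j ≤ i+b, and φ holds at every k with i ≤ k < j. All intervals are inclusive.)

Need some j in [2,4] with ¬alarm, and ¬reset at every k in [2,j-1].
  j=2: ¬alarm false.
  j=3: ¬alarm holds, but ¬reset fails at k=2 → not this j.
  j=4: ¬alarm holds, but ¬reset fails at k=2 → not this j.
No j in the window works → until fails.

False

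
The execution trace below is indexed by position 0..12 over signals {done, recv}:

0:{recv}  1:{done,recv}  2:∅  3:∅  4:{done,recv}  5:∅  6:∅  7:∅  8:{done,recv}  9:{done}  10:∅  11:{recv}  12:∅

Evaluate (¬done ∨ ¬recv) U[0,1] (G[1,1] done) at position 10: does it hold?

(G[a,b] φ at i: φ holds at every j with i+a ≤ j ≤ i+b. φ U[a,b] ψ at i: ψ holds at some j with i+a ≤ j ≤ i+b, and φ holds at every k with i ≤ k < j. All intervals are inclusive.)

No

Need some j in [10,11] with G[1,1] done, and (¬done ∨ ¬recv) at every k in [10,j-1].
  j=10: G[1,1] done — fails at 11.
  j=11: G[1,1] done — fails at 12.
No j in the window works → until fails.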